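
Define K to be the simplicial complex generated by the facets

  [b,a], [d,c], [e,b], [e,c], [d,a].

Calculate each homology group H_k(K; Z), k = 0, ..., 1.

Fix the vertex order a < b < c < d < e and write every simplex with vertices in increasing order. Then dim K = 1 and the simplices of K are:

  0-simplices (5): a, b, c, d, e
  1-simplices (5): ab, ad, be, cd, ce

Hence C_0 ≅ Z^5, C_1 ≅ Z^5.

The boundary map ∂_1: C_1 → C_0 sends each edge [p,q] (with p < q) to q − p. For instance
  ∂be = e − b.
This gives a 5×5 integer matrix of rank 4; reducing to Smith normal form yields diagonal entries (1,1,1,1).

Reading off H_k = ker ∂_k / im ∂_{k+1}:

  H_0: rank C_0 − rank ∂_1 = 5 − 4 = 1, and the invariant factors of ∂_1 are all 1, so H_0 = Z.
  H_1: rank ker ∂_1 − rank ∂_2 = (5 − 4) − 0 = 1, and there is no ∂_2, so H_1 = Z.

As a check, the Euler characteristic is 5 − 5 = 0, which agrees with 1 − 1 = 0.

H_0 ≅ Z,  H_1 ≅ Z.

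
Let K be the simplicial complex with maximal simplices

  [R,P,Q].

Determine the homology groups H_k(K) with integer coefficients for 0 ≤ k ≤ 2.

H_0 ≅ Z,  H_1 = 0,  H_2 = 0.

Order the vertices as P < Q < R. Listing each simplex with vertices in this order, K has dimension 2 with simplices:

  0-simplices (3): P, Q, R
  1-simplices (3): PQ, PR, QR
  2-simplices (1): PQR

Hence C_0 ≅ Z^3, C_1 ≅ Z^3, C_2 ≅ Z^1.

∂_1: C_1 → C_0 is given by ∂[p,q] = [q] − [p]. For instance
  ∂PR = R − P.
The resulting 3×3 matrix has rank 2, and its Smith normal form has invariant factors (1,1).

Boundary ∂_2: C_2 → C_1 maps a triangle to the signed sum of its edges. For instance
  ∂PQR = QR − PR + PQ.
This gives a 3×1 integer matrix of rank 1; reducing to Smith normal form yields diagonal entries (1).

Computing H_k = (kernel of ∂_k) / (image of ∂_{k+1}):

  H_0: rank C_0 − rank ∂_1 = 3 − 2 = 1, and the invariant factors of ∂_1 are all 1, so H_0 ≅ Z.
  H_1: rank ker ∂_1 − rank ∂_2 = (3 − 2) − 1 = 0, and the invariant factors of ∂_2 are all 1, so H_1 ≅ 0.
  H_2: rank ker ∂_2 − rank ∂_3 = (1 − 1) − 0 = 0, and there is no ∂_3, so H_2 ≅ 0.

As a check, the Euler characteristic is 3 − 3 + 1 = 1, which agrees with 1 − 0 + 0 = 1.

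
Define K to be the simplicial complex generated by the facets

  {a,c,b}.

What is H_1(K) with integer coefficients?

H_1 ≅ 0.

We work with the vertex ordering a < b < c. The simplices of K, each written with vertices in increasing order, are:

  0-simplices (3): a, b, c
  1-simplices (3): ab, ac, bc
  2-simplices (1): abc

Hence C_0 ≅ Z^3, C_1 ≅ Z^3, C_2 ≅ Z^1.

Boundary ∂_1: C_1 → C_0 maps an edge to its endpoints' difference, ∂[p,q] = q − p.
The 3×3 boundary matrix has rank 2 and Smith normal form diag(1,1).

∂_2: C_2 → C_1 acts by ∂[p,q,r] = [q,r] − [p,r] + [p,q]. For instance
  ∂abc = bc − ac + ab.
The 3×1 boundary matrix has rank 1 and Smith normal form diag(1).

From H_k ≅ ker(∂_k) / im(∂_{k+1}) we obtain:

  H_1: rank ker ∂_1 − rank ∂_2 = (3 − 2) − 1 = 0, and the invariant factors of ∂_2 are all 1, so H_1 = 0.

(K is a triangulation of the 2-simplex.)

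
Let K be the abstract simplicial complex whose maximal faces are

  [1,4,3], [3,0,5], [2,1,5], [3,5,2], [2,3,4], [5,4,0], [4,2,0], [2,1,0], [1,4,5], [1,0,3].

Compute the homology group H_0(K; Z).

H_0 = Z.

Fix the vertex order 0 < 1 < 2 < 3 < 4 < 5 and write every simplex with vertices in increasing order. Then dim K = 2 and the simplices of K are:

  0-simplices (6): [0], [1], [2], [3], [4], [5]
  1-simplices (15): [0,1], [0,2], [0,3], [0,4], [0,5], [1,2], [1,3], [1,4], [1,5], [2,3], [2,4], [2,5], [3,4], [3,5], [4,5]
  2-simplices (10): [0,1,2], [0,1,3], [0,2,4], [0,3,5], [0,4,5], [1,2,5], [1,3,4], [1,4,5], [2,3,4], [2,3,5]

giving chain groups C_0 ≅ Z^6, C_1 ≅ Z^15, C_2 ≅ Z^10.

The boundary map ∂_1: C_1 → C_0 maps an edge to its endpoints' difference, ∂[p,q] = q − p.
The resulting 6×15 matrix has rank 5, and its Smith normal form has invariant factors (1,1,1,1,1).

∂_2: C_2 → C_1 acts by ∂[p,q,r] = [q,r] − [p,r] + [p,q]. For instance
  ∂[0,4,5] = [4,5] − [0,5] + [0,4],
  ∂[0,1,3] = [1,3] − [0,3] + [0,1].
The resulting 15×10 matrix has rank 10, and its Smith normal form has invariant factors (1,1,1,1,1,1,1,1,1,2).

Computing H_k = (kernel of ∂_k) / (image of ∂_{k+1}):

  H_0: rank C_0 − rank ∂_1 = 6 − 5 = 1, and the invariant factors of ∂_1 are all 1, so H_0 ≅ Z.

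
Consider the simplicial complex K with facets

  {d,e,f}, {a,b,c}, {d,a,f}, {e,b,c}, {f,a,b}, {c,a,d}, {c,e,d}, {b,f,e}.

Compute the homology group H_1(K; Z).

H_1 ≅ 0.

Take the total order a < b < c < d < e < f on the vertex set. Then K (dimension 2) consists of the simplices:

  0-simplices (6): a, b, c, d, e, f
  1-simplices (12): ab, ac, ad, af, bc, be, bf, cd, ce, de, df, ef
  2-simplices (8): abc, abf, acd, adf, bce, bef, cde, def

Hence C_0 ≅ Z^6, C_1 ≅ Z^12, C_2 ≅ Z^8.

∂_1: C_1 → C_0 maps an edge to its endpoints' difference, ∂[p,q] = q − p. For instance
  ∂af = f − a.
This gives a 6×12 integer matrix of rank 5; reducing to Smith normal form yields diagonal entries (1,1,1,1,1).

The boundary map ∂_2: C_2 → C_1 maps a triangle to the signed sum of its edges. For instance
  ∂abf = bf − af + ab,
  ∂acd = cd − ad + ac.
The resulting 12×8 matrix has rank 7, and its Smith normal form has invariant factors (1,1,1,1,1,1,1).

Computing H_k = (kernel of ∂_k) / (image of ∂_{k+1}):

  H_1: rank ker ∂_1 − rank ∂_2 = (12 − 5) − 7 = 0, and the invariant factors of ∂_2 are all 1, so H_1 ≅ 0.

(K is a triangulation of the 2-sphere S^2.)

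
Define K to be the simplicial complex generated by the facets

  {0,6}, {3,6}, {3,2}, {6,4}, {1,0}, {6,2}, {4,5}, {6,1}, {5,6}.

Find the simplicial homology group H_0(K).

Order the vertices as 0 < 1 < 2 < 3 < 4 < 5 < 6. Listing each simplex with vertices in this order, K has dimension 1 with simplices:

  0-simplices (7): [0], [1], [2], [3], [4], [5], [6]
  1-simplices (9): [0,1], [0,6], [1,6], [2,3], [2,6], [3,6], [4,5], [4,6], [5,6]

Hence C_0 ≅ Z^7, C_1 ≅ Z^9.

∂_1: C_1 → C_0 sends each edge [p,q] (with p < q) to q − p. For instance
  ∂[3,6] = [6] − [3].
The 7×9 boundary matrix has rank 6 and Smith normal form diag(1,1,1,1,1,1).

Now H_k = ker ∂_k / im ∂_{k+1}, so:

  H_0: rank C_0 − rank ∂_1 = 7 − 6 = 1, and the invariant factors of ∂_1 are all 1, so H_0 ≅ Z.

(K is a triangulation of a wedge of 3 circles.)

H_0 ≅ Z.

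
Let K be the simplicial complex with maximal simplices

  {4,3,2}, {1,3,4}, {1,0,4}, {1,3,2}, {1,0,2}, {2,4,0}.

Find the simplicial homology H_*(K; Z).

Fix the vertex order 0 < 1 < 2 < 3 < 4 and write every simplex with vertices in increasing order. Then dim K = 2 and the simplices of K are:

  0-simplices (5): [0], [1], [2], [3], [4]
  1-simplices (9): [0,1], [0,2], [0,4], [1,2], [1,3], [1,4], [2,3], [2,4], [3,4]
  2-simplices (6): [0,1,2], [0,1,4], [0,2,4], [1,2,3], [1,3,4], [2,3,4]

Hence C_0 ≅ Z^5, C_1 ≅ Z^9, C_2 ≅ Z^6.

∂_1: C_1 → C_0 is given by ∂[p,q] = [q] − [p]. For instance
  ∂[0,4] = [4] − [0].
The 5×9 boundary matrix has rank 4 and Smith normal form diag(1,1,1,1).

Boundary ∂_2: C_2 → C_1 maps a triangle to the signed sum of its edges. For instance
  ∂[0,1,4] = [1,4] − [0,4] + [0,1],
  ∂[1,2,3] = [2,3] − [1,3] + [1,2].
As a 9×6 matrix over Z this has rank 5, with invariant factors (1,1,1,1,1).

Now H_k = ker ∂_k / im ∂_{k+1}, so:

  H_0: rank C_0 − rank ∂_1 = 5 − 4 = 1, and the invariant factors of ∂_1 are all 1, so H_0 = Z.
  H_1: rank ker ∂_1 − rank ∂_2 = (9 − 4) − 5 = 0, and the invariant factors of ∂_2 are all 1, so H_1 = 0.
  H_2: rank ker ∂_2 − rank ∂_3 = (6 − 5) − 0 = 1, and there is no ∂_3, so H_2 = Z.

H_0 = Z,  H_1 = 0,  H_2 = Z.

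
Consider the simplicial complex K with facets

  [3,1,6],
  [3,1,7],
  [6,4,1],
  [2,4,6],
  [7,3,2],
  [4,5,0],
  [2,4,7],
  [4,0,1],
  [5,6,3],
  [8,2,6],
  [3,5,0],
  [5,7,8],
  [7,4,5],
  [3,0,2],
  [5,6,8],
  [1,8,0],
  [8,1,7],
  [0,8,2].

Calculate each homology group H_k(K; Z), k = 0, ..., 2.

H_0 ≅ Z,  H_1 ≅ Z^2,  H_2 ≅ Z.

Fix the vertex order 0 < 1 < 2 < 3 < 4 < 5 < 6 < 7 < 8 and write every simplex with vertices in increasing order. Then dim K = 2 and the simplices of K are:

  0-simplices (9): [0], [1], [2], [3], [4], [5], [6], [7], [8]
  1-simplices (27): (27 of them)
  2-simplices (18): [0,1,4], [0,1,8], [0,2,3], [0,2,8], [0,3,5], [0,4,5], [1,3,6], [1,3,7], [1,4,6], [1,7,8], [2,3,7], [2,4,6], [2,4,7], [2,6,8], [3,5,6], [4,5,7], [5,6,8], [5,7,8]

Hence C_0 ≅ Z^9, C_1 ≅ Z^27, C_2 ≅ Z^18.

The boundary map ∂_1: C_1 → C_0 is given by ∂[p,q] = [q] − [p].
As a 9×27 matrix over Z this has rank 8, with invariant factors (1,1,1,1,1,1,1,1).

∂_2: C_2 → C_1 maps a triangle to the signed sum of its edges. For instance
  ∂[5,7,8] = [7,8] − [5,8] + [5,7],
  ∂[2,4,7] = [4,7] − [2,7] + [2,4].
The 27×18 boundary matrix has rank 17 and Smith normal form diag(1,1,1,1,1,1,1,1,1,1,1,1,1,1,1,1,1).

From H_k ≅ ker(∂_k) / im(∂_{k+1}) we obtain:

  H_0: rank C_0 − rank ∂_1 = 9 − 8 = 1, and the invariant factors of ∂_1 are all 1, so H_0 = Z.
  H_1: rank ker ∂_1 − rank ∂_2 = (27 − 8) − 17 = 2, and the invariant factors of ∂_2 are all 1, so H_1 = Z^2.
  H_2: rank ker ∂_2 − rank ∂_3 = (18 − 17) − 0 = 1, and there is no ∂_3, so H_2 = Z.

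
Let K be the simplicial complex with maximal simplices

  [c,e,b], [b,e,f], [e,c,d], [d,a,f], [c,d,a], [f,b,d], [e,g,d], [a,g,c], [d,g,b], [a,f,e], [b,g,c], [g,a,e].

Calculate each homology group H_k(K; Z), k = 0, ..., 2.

H_0 ≅ Z,  H_1 ≅ Z_2,  H_2 = 0.

K has 7 vertices, 18 edges, 12 triangles.
rank ∂_0 = 0, rank ∂_1 = 6 ⇒ b_0 = 7 − 0 − 6 = 1; all invariant factors of ∂_1 are 1 so no torsion. So H_0 = Z.
rank ∂_1 = 6, rank ∂_2 = 12 ⇒ b_1 = 18 − 6 − 12 = 0; ∂_2 has invariant factor(s) [2] giving torsion. So H_1 = Z_2.
rank ∂_2 = 12, rank ∂_3 = 0 ⇒ b_2 = 12 − 12 − 0 = 0. So H_2 = 0.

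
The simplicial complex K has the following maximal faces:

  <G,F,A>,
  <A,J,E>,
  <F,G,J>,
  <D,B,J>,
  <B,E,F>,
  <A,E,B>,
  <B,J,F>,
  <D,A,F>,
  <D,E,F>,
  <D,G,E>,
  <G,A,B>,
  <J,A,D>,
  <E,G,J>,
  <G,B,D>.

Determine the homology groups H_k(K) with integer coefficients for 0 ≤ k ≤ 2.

H_0 = Z,  H_1 = Z^2,  H_2 = Z.

We work with the vertex ordering A < B < D < E < F < G < J. The simplices of K, each written with vertices in increasing order, are:

  0-simplices (7): A, B, D, E, F, G, J
  1-simplices (21): AB, AD, AE, AF, AG, AJ, BD, BE, BF, BG, BJ, DE, DF, DG, DJ, EF, EG, EJ, FG, FJ, GJ
  2-simplices (14): ABE, ABG, ADF, ADJ, AEJ, AFG, BDG, BDJ, BEF, BFJ, DEF, DEG, EGJ, FGJ

giving chain groups C_0 ≅ Z^7, C_1 ≅ Z^21, C_2 ≅ Z^14.

The boundary map ∂_1: C_1 → C_0 is given by ∂[p,q] = [q] − [p].
The 7×21 boundary matrix has rank 6 and Smith normal form diag(1,1,1,1,1,1).

Boundary ∂_2: C_2 → C_1 acts by ∂[p,q,r] = [q,r] − [p,r] + [p,q]. For instance
  ∂BEF = EF − BF + BE,
  ∂ABE = BE − AE + AB.
This gives a 21×14 integer matrix of rank 13; reducing to Smith normal form yields diagonal entries (1,1,1,1,1,1,1,1,1,1,1,1,1).

Computing H_k = (kernel of ∂_k) / (image of ∂_{k+1}):

  H_0: rank C_0 − rank ∂_1 = 7 − 6 = 1, and the invariant factors of ∂_1 are all 1, so H_0 = Z.
  H_1: rank ker ∂_1 − rank ∂_2 = (21 − 6) − 13 = 2, and the invariant factors of ∂_2 are all 1, so H_1 = Z^2.
  H_2: rank ker ∂_2 − rank ∂_3 = (14 − 13) − 0 = 1, and there is no ∂_3, so H_2 = Z.

As a check, the Euler characteristic is 7 − 21 + 14 = 0, which agrees with 1 − 2 + 1 = 0.
(K is a triangulation of the torus T^2.)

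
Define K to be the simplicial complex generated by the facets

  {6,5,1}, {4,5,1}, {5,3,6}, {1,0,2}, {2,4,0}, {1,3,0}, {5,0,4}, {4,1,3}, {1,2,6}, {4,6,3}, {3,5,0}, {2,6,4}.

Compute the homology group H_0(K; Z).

Take the total order 0 < 1 < 2 < 3 < 4 < 5 < 6 on the vertex set. Then K (dimension 2) consists of the simplices:

  0-simplices (7): [0], [1], [2], [3], [4], [5], [6]
  1-simplices (18): [0,1], [0,2], [0,3], [0,4], [0,5], [1,2], [1,3], [1,4], [1,5], [1,6], [2,4], [2,6], [3,4], [3,5], [3,6], [4,5], [4,6], [5,6]
  2-simplices (12): [0,1,2], [0,1,3], [0,2,4], [0,3,5], [0,4,5], [1,2,6], [1,3,4], [1,4,5], [1,5,6], [2,4,6], [3,4,6], [3,5,6]

giving chain groups C_0 ≅ Z^7, C_1 ≅ Z^18, C_2 ≅ Z^12.

∂_1: C_1 → C_0 is given by ∂[p,q] = [q] − [p].
As a 7×18 matrix over Z this has rank 6, with invariant factors (1,1,1,1,1,1).

Boundary ∂_2: C_2 → C_1 acts by ∂[p,q,r] = [q,r] − [p,r] + [p,q]. For instance
  ∂[0,3,5] = [3,5] − [0,5] + [0,3],
  ∂[1,5,6] = [5,6] − [1,6] + [1,5].
As a 18×12 matrix over Z this has rank 12, with invariant factors (1,1,1,1,1,1,1,1,1,1,1,2).

Now H_k = ker ∂_k / im ∂_{k+1}, so:

  H_0: rank C_0 − rank ∂_1 = 7 − 6 = 1, and the invariant factors of ∂_1 are all 1, so H_0 ≅ Z.

H_0 ≅ Z.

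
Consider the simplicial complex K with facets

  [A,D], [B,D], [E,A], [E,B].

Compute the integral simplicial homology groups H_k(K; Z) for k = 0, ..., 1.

We work with the vertex ordering A < B < D < E. The simplices of K, each written with vertices in increasing order, are:

  0-simplices (4): A, B, D, E
  1-simplices (4): AD, AE, BD, BE

Hence C_0 ≅ Z^4, C_1 ≅ Z^4.

∂_1: C_1 → C_0 sends each edge [p,q] (with p < q) to q − p. For instance
  ∂BD = D − B.
As a 4×4 matrix over Z this has rank 3, with invariant factors (1,1,1).

Now H_k = ker ∂_k / im ∂_{k+1}, so:

  H_0: rank C_0 − rank ∂_1 = 4 − 3 = 1, and the invariant factors of ∂_1 are all 1, so H_0 = Z.
  H_1: rank ker ∂_1 − rank ∂_2 = (4 − 3) − 0 = 1, and there is no ∂_2, so H_1 = Z.

(K is a triangulation of the circle S^1.)

H_0 = Z,  H_1 = Z.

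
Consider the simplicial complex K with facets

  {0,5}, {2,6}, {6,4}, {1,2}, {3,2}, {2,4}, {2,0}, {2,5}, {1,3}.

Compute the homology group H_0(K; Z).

H_0 = Z.

K has 7 vertices, 9 edges.
rank ∂_0 = 0, rank ∂_1 = 6 ⇒ b_0 = 7 − 0 − 6 = 1; all invariant factors of ∂_1 are 1 so no torsion. So H_0 ≅ Z.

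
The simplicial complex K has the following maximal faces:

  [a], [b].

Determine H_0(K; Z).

We work with the vertex ordering a < b. The simplices of K, each written with vertices in increasing order, are:

  0-simplices (2): a, b

so the chain groups are C_0 ≅ Z^2.

Now H_k = ker ∂_k / im ∂_{k+1}, so:

  H_0: rank C_0 − rank ∂_1 = 2 − 0 = 2, and there is no ∂_1, so H_0 = Z^2.

H_0 ≅ Z^2.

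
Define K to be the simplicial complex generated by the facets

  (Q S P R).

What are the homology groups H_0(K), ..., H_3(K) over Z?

K has 4 vertices, 6 edges, 4 triangles, 1 3-simplex.
rank ∂_0 = 0, rank ∂_1 = 3 ⇒ b_0 = 4 − 0 − 3 = 1; all invariant factors of ∂_1 are 1 so no torsion. So H_0 ≅ Z.
rank ∂_1 = 3, rank ∂_2 = 3 ⇒ b_1 = 6 − 3 − 3 = 0; all invariant factors of ∂_2 are 1 so no torsion. So H_1 ≅ 0.
rank ∂_2 = 3, rank ∂_3 = 1 ⇒ b_2 = 4 − 3 − 1 = 0; all invariant factors of ∂_3 are 1 so no torsion. So H_2 ≅ 0.
rank ∂_3 = 1, rank ∂_4 = 0 ⇒ b_3 = 1 − 1 − 0 = 0. So H_3 ≅ 0.

H_0 = Z,  H_1 = 0,  H_2 = 0,  H_3 = 0.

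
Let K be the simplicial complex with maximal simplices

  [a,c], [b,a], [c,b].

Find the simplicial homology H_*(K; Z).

Fix the vertex order a < b < c and write every simplex with vertices in increasing order. Then dim K = 1 and the simplices of K are:

  0-simplices (3): a, b, c
  1-simplices (3): ab, ac, bc

giving chain groups C_0 ≅ Z^3, C_1 ≅ Z^3.

The boundary map ∂_1: C_1 → C_0 is given by ∂[p,q] = [q] − [p]. For instance
  ∂ab = b − a.
The resulting 3×3 matrix has rank 2, and its Smith normal form has invariant factors (1,1).

Now H_k = ker ∂_k / im ∂_{k+1}, so:

  H_0: rank C_0 − rank ∂_1 = 3 − 2 = 1, and the invariant factors of ∂_1 are all 1, so H_0 = Z.
  H_1: rank ker ∂_1 − rank ∂_2 = (3 − 2) − 0 = 1, and there is no ∂_2, so H_1 = Z.

H_0 ≅ Z,  H_1 ≅ Z.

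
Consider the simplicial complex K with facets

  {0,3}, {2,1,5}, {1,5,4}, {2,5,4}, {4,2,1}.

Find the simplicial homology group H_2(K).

Fix the vertex order 0 < 1 < 2 < 3 < 4 < 5 and write every simplex with vertices in increasing order. Then dim K = 2 and the simplices of K are:

  0-simplices (6): [0], [1], [2], [3], [4], [5]
  1-simplices (7): [0,3], [1,2], [1,4], [1,5], [2,4], [2,5], [4,5]
  2-simplices (4): [1,2,4], [1,2,5], [1,4,5], [2,4,5]

giving chain groups C_0 ≅ Z^6, C_1 ≅ Z^7, C_2 ≅ Z^4.

∂_1: C_1 → C_0 is given by ∂[p,q] = [q] − [p]. For instance
  ∂[1,5] = [5] − [1].
The 6×7 boundary matrix has rank 4 and Smith normal form diag(1,1,1,1).

∂_2: C_2 → C_1 maps a triangle to the signed sum of its edges. For instance
  ∂[2,4,5] = [4,5] − [2,5] + [2,4],
  ∂[1,2,4] = [2,4] − [1,4] + [1,2].
The resulting 7×4 matrix has rank 3, and its Smith normal form has invariant factors (1,1,1).

From H_k ≅ ker(∂_k) / im(∂_{k+1}) we obtain:

  H_2: rank ker ∂_2 − rank ∂_3 = (4 − 3) − 0 = 1, and there is no ∂_3, so H_2 = Z.

H_2 = Z.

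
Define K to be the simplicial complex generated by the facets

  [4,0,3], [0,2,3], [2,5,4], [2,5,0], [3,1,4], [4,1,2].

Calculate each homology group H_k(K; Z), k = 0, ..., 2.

Fix the vertex order 0 < 1 < 2 < 3 < 4 < 5 and write every simplex with vertices in increasing order. Then dim K = 2 and the simplices of K are:

  0-simplices (6): [0], [1], [2], [3], [4], [5]
  1-simplices (12): [0,2], [0,3], [0,4], [0,5], [1,2], [1,3], [1,4], [2,3], [2,4], [2,5], [3,4], [4,5]
  2-simplices (6): [0,2,3], [0,2,5], [0,3,4], [1,2,4], [1,3,4], [2,4,5]

Hence C_0 ≅ Z^6, C_1 ≅ Z^12, C_2 ≅ Z^6.

∂_1: C_1 → C_0 sends each edge [p,q] (with p < q) to q − p. For instance
  ∂[0,2] = [2] − [0].
As a 6×12 matrix over Z this has rank 5, with invariant factors (1,1,1,1,1).

The boundary map ∂_2: C_2 → C_1 sends each 2-simplex [p,q,r] to [q,r] − [p,r] + [p,q]. For instance
  ∂[0,2,5] = [2,5] − [0,5] + [0,2],
  ∂[2,4,5] = [4,5] − [2,5] + [2,4].
As a 12×6 matrix over Z this has rank 6, with invariant factors (1,1,1,1,1,1).

Reading off H_k = ker ∂_k / im ∂_{k+1}:

  H_0: rank C_0 − rank ∂_1 = 6 − 5 = 1, and the invariant factors of ∂_1 are all 1, so H_0 = Z.
  H_1: rank ker ∂_1 − rank ∂_2 = (12 − 5) − 6 = 1, and the invariant factors of ∂_2 are all 1, so H_1 = Z.
  H_2: rank ker ∂_2 − rank ∂_3 = (6 − 6) − 0 = 0, and there is no ∂_3, so H_2 = 0.

H_0 ≅ Z,  H_1 ≅ Z,  H_2 = 0.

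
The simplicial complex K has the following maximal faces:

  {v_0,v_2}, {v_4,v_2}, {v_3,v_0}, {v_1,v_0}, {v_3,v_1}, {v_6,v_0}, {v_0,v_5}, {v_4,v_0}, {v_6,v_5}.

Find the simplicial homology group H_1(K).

H_1 ≅ Z^3.

Order the vertices as v_0 < v_1 < v_2 < v_3 < v_4 < v_5 < v_6. Listing each simplex with vertices in this order, K has dimension 1 with simplices:

  0-simplices (7): [v_0], [v_1], [v_2], [v_3], [v_4], [v_5], [v_6]
  1-simplices (9): [v_0,v_1], [v_0,v_2], [v_0,v_3], [v_0,v_4], [v_0,v_5], [v_0,v_6], [v_1,v_3], [v_2,v_4], [v_5,v_6]

so the chain groups are C_0 ≅ Z^7, C_1 ≅ Z^9.

∂_1: C_1 → C_0 maps an edge to its endpoints' difference, ∂[p,q] = q − p.
As a 7×9 matrix over Z this has rank 6, with invariant factors (1,1,1,1,1,1).

Now H_k = ker ∂_k / im ∂_{k+1}, so:

  H_1: rank ker ∂_1 − rank ∂_2 = (9 − 6) − 0 = 3, and there is no ∂_2, so H_1 ≅ Z^3.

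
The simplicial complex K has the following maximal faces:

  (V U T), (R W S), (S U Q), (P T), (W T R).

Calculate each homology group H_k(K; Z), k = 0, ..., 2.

Take the total order P < Q < R < S < T < U < V < W on the vertex set. Then K (dimension 2) consists of the simplices:

  0-simplices (8): P, Q, R, S, T, U, V, W
  1-simplices (12): PT, QS, QU, RS, RT, RW, SU, SW, TU, TV, TW, UV
  2-simplices (4): QSU, RSW, RTW, TUV

Hence C_0 ≅ Z^8, C_1 ≅ Z^12, C_2 ≅ Z^4.

Boundary ∂_1: C_1 → C_0 sends each edge [p,q] (with p < q) to q − p. For instance
  ∂RW = W − R.
As a 8×12 matrix over Z this has rank 7, with invariant factors (1,1,1,1,1,1,1).

Boundary ∂_2: C_2 → C_1 maps a triangle to the signed sum of its edges. For instance
  ∂RTW = TW − RW + RT,
  ∂TUV = UV − TV + TU.
As a 12×4 matrix over Z this has rank 4, with invariant factors (1,1,1,1).

Reading off H_k = ker ∂_k / im ∂_{k+1}:

  H_0: rank C_0 − rank ∂_1 = 8 − 7 = 1, and the invariant factors of ∂_1 are all 1, so H_0 = Z.
  H_1: rank ker ∂_1 − rank ∂_2 = (12 − 7) − 4 = 1, and the invariant factors of ∂_2 are all 1, so H_1 = Z.
  H_2: rank ker ∂_2 − rank ∂_3 = (4 − 4) − 0 = 0, and there is no ∂_3, so H_2 = 0.

H_0 = Z,  H_1 = Z,  H_2 = 0.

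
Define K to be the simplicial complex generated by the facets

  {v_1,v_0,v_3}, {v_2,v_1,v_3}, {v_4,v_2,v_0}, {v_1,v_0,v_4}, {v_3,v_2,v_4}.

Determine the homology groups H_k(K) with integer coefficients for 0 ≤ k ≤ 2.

H_0 = Z,  H_1 = Z,  H_2 = 0.

We work with the vertex ordering v_0 < v_1 < v_2 < v_3 < v_4. The simplices of K, each written with vertices in increasing order, are:

  0-simplices (5): [v_0], [v_1], [v_2], [v_3], [v_4]
  1-simplices (10): [v_0,v_1], [v_0,v_2], [v_0,v_3], [v_0,v_4], [v_1,v_2], [v_1,v_3], [v_1,v_4], [v_2,v_3], [v_2,v_4], [v_3,v_4]
  2-simplices (5): [v_0,v_1,v_3], [v_0,v_1,v_4], [v_0,v_2,v_4], [v_1,v_2,v_3], [v_2,v_3,v_4]

giving chain groups C_0 ≅ Z^5, C_1 ≅ Z^10, C_2 ≅ Z^5.

∂_1: C_1 → C_0 is given by ∂[p,q] = [q] − [p]. For instance
  ∂[v_3,v_4] = [v_4] − [v_3].
The 5×10 boundary matrix has rank 4 and Smith normal form diag(1,1,1,1).

The boundary map ∂_2: C_2 → C_1 sends each 2-simplex [p,q,r] to [q,r] − [p,r] + [p,q]. For instance
  ∂[v_2,v_3,v_4] = [v_3,v_4] − [v_2,v_4] + [v_2,v_3],
  ∂[v_0,v_1,v_4] = [v_1,v_4] − [v_0,v_4] + [v_0,v_1].
This gives a 10×5 integer matrix of rank 5; reducing to Smith normal form yields diagonal entries (1,1,1,1,1).

Computing H_k = (kernel of ∂_k) / (image of ∂_{k+1}):

  H_0: rank C_0 − rank ∂_1 = 5 − 4 = 1, and the invariant factors of ∂_1 are all 1, so H_0 = Z.
  H_1: rank ker ∂_1 − rank ∂_2 = (10 − 4) − 5 = 1, and the invariant factors of ∂_2 are all 1, so H_1 = Z.
  H_2: rank ker ∂_2 − rank ∂_3 = (5 − 5) − 0 = 0, and there is no ∂_3, so H_2 = 0.

As a check, the Euler characteristic is 5 − 10 + 5 = 0, which agrees with 1 − 1 + 0 = 0.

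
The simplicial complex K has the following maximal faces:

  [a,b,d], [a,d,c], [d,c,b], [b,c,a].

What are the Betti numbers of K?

b_0 = 1, b_1 = 0, b_2 = 1.

We work with the vertex ordering a < b < c < d. The simplices of K, each written with vertices in increasing order, are:

  0-simplices (4): a, b, c, d
  1-simplices (6): ab, ac, ad, bc, bd, cd
  2-simplices (4): abc, abd, acd, bcd

Hence C_0 ≅ Z^4, C_1 ≅ Z^6, C_2 ≅ Z^4.

Boundary ∂_1: C_1 → C_0 maps an edge to its endpoints' difference, ∂[p,q] = q − p.
The resulting 4×6 matrix has rank 3, and its Smith normal form has invariant factors (1,1,1).

∂_2: C_2 → C_1 sends each 2-simplex [p,q,r] to [q,r] − [p,r] + [p,q]. For instance
  ∂acd = cd − ad + ac,
  ∂bcd = cd − bd + bc.
The resulting 6×4 matrix has rank 3, and its Smith normal form has invariant factors (1,1,1).

Reading off H_k = ker ∂_k / im ∂_{k+1}:

  H_0: rank C_0 − rank ∂_1 = 4 − 3 = 1, and the invariant factors of ∂_1 are all 1, so H_0 = Z.
  H_1: rank ker ∂_1 − rank ∂_2 = (6 − 3) − 3 = 0, and the invariant factors of ∂_2 are all 1, so H_1 = 0.
  H_2: rank ker ∂_2 − rank ∂_3 = (4 − 3) − 0 = 1, and there is no ∂_3, so H_2 = Z.

Hence the Betti numbers are b_0 = 1, b_1 = 0, b_2 = 1.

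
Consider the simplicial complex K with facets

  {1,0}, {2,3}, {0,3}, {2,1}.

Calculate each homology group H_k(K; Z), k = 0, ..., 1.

Fix the vertex order 0 < 1 < 2 < 3 and write every simplex with vertices in increasing order. Then dim K = 1 and the simplices of K are:

  0-simplices (4): [0], [1], [2], [3]
  1-simplices (4): [0,1], [0,3], [1,2], [2,3]

Hence C_0 ≅ Z^4, C_1 ≅ Z^4.

∂_1: C_1 → C_0 sends each edge [p,q] (with p < q) to q − p.
This gives a 4×4 integer matrix of rank 3; reducing to Smith normal form yields diagonal entries (1,1,1).

From H_k ≅ ker(∂_k) / im(∂_{k+1}) we obtain:

  H_0: rank C_0 − rank ∂_1 = 4 − 3 = 1, and the invariant factors of ∂_1 are all 1, so H_0 ≅ Z.
  H_1: rank ker ∂_1 − rank ∂_2 = (4 − 3) − 0 = 1, and there is no ∂_2, so H_1 ≅ Z.

H_0 ≅ Z,  H_1 ≅ Z.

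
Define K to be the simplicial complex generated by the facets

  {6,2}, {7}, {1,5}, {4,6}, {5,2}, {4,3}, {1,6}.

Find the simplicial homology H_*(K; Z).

H_0 ≅ Z^2,  H_1 ≅ Z.

We work with the vertex ordering 1 < 2 < 3 < 4 < 5 < 6 < 7. The simplices of K, each written with vertices in increasing order, are:

  0-simplices (7): [1], [2], [3], [4], [5], [6], [7]
  1-simplices (6): [1,5], [1,6], [2,5], [2,6], [3,4], [4,6]

giving chain groups C_0 ≅ Z^7, C_1 ≅ Z^6.

The boundary map ∂_1: C_1 → C_0 is given by ∂[p,q] = [q] − [p].
The 7×6 boundary matrix has rank 5 and Smith normal form diag(1,1,1,1,1).

Computing H_k = (kernel of ∂_k) / (image of ∂_{k+1}):

  H_0: rank C_0 − rank ∂_1 = 7 − 5 = 2, and the invariant factors of ∂_1 are all 1, so H_0 = Z^2.
  H_1: rank ker ∂_1 − rank ∂_2 = (6 − 5) − 0 = 1, and there is no ∂_2, so H_1 = Z.

As a check, the Euler characteristic is 7 − 6 = 1, which agrees with 2 − 1 = 1.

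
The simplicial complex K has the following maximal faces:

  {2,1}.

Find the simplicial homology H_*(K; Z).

Fix the vertex order 1 < 2 and write every simplex with vertices in increasing order. Then dim K = 1 and the simplices of K are:

  0-simplices (2): [1], [2]
  1-simplices (1): [1,2]

Hence C_0 ≅ Z^2, C_1 ≅ Z^1.

∂_1: C_1 → C_0 sends each edge [p,q] (with p < q) to q − p. For instance
  ∂[1,2] = [2] − [1].
This gives a 2×1 integer matrix of rank 1; reducing to Smith normal form yields diagonal entries (1).

Now H_k = ker ∂_k / im ∂_{k+1}, so:

  H_0: rank C_0 − rank ∂_1 = 2 − 1 = 1, and the invariant factors of ∂_1 are all 1, so H_0 ≅ Z.
  H_1: rank ker ∂_1 − rank ∂_2 = (1 − 1) − 0 = 0, and there is no ∂_2, so H_1 ≅ 0.

As a check, the Euler characteristic is 2 − 1 = 1, which agrees with 1 − 0 = 1.
(K is a triangulation of the 1-simplex.)

H_0 = Z,  H_1 = 0.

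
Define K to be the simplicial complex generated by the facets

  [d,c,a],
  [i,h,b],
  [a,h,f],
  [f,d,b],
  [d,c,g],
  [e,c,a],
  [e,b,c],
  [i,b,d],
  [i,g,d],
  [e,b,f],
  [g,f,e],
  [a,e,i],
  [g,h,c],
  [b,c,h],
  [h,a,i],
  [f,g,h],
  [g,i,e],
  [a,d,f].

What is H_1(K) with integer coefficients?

Order the vertices as a < b < c < d < e < f < g < h < i. Listing each simplex with vertices in this order, K has dimension 2 with simplices:

  0-simplices (9): a, b, c, d, e, f, g, h, i
  1-simplices (27): ac, ad, ae, af, ah, ai, bc, bd, be, bf, bh, bi, cd, ce, cg, ch, df, dg, di, ef, eg, ei, fg, fh, gh, gi, hi
  2-simplices (18): acd, ace, adf, aei, afh, ahi, bce, bch, bdf, bdi, bef, bhi, cdg, cgh, dgi, efg, egi, fgh

so the chain groups are C_0 ≅ Z^9, C_1 ≅ Z^27, C_2 ≅ Z^18.

∂_1: C_1 → C_0 maps an edge to its endpoints' difference, ∂[p,q] = q − p. For instance
  ∂ei = i − e.
As a 9×27 matrix over Z this has rank 8, with invariant factors (1,1,1,1,1,1,1,1).

∂_2: C_2 → C_1 acts by ∂[p,q,r] = [q,r] − [p,r] + [p,q]. For instance
  ∂bhi = hi − bi + bh,
  ∂dgi = gi − di + dg.
The 27×18 boundary matrix has rank 17 and Smith normal form diag(1,1,1,1,1,1,1,1,1,1,1,1,1,1,1,1,1).

From H_k ≅ ker(∂_k) / im(∂_{k+1}) we obtain:

  H_1: rank ker ∂_1 − rank ∂_2 = (27 − 8) − 17 = 2, and the invariant factors of ∂_2 are all 1, so H_1 = Z^2.

H_1 = Z^2.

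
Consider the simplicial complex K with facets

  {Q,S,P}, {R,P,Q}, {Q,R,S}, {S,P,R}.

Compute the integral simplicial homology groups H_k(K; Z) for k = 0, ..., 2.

K has 4 vertices, 6 edges, 4 triangles.
rank ∂_0 = 0, rank ∂_1 = 3 ⇒ b_0 = 4 − 0 − 3 = 1; all invariant factors of ∂_1 are 1 so no torsion. So H_0 ≅ Z.
rank ∂_1 = 3, rank ∂_2 = 3 ⇒ b_1 = 6 − 3 − 3 = 0; all invariant factors of ∂_2 are 1 so no torsion. So H_1 ≅ 0.
rank ∂_2 = 3, rank ∂_3 = 0 ⇒ b_2 = 4 − 3 − 0 = 1. So H_2 ≅ Z.

H_0 ≅ Z,  H_1 = 0,  H_2 ≅ Z.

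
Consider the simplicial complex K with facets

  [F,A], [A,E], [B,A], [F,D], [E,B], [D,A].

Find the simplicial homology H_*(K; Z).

H_0 ≅ Z,  H_1 ≅ Z^2.

We work with the vertex ordering A < B < D < E < F. The simplices of K, each written with vertices in increasing order, are:

  0-simplices (5): A, B, D, E, F
  1-simplices (6): AB, AD, AE, AF, BE, DF

Hence C_0 ≅ Z^5, C_1 ≅ Z^6.

The boundary map ∂_1: C_1 → C_0 sends each edge [p,q] (with p < q) to q − p. For instance
  ∂AD = D − A.
The resulting 5×6 matrix has rank 4, and its Smith normal form has invariant factors (1,1,1,1).

Computing H_k = (kernel of ∂_k) / (image of ∂_{k+1}):

  H_0: rank C_0 − rank ∂_1 = 5 − 4 = 1, and the invariant factors of ∂_1 are all 1, so H_0 ≅ Z.
  H_1: rank ker ∂_1 − rank ∂_2 = (6 − 4) − 0 = 2, and there is no ∂_2, so H_1 ≅ Z^2.

As a check, the Euler characteristic is 5 − 6 = -1, which agrees with 1 − 2 = -1.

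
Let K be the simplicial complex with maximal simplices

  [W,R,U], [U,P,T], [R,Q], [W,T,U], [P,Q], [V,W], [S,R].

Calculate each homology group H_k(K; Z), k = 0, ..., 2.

H_0 ≅ Z,  H_1 ≅ Z,  H_2 = 0.

Fix the vertex order P < Q < R < S < T < U < V < W and write every simplex with vertices in increasing order. Then dim K = 2 and the simplices of K are:

  0-simplices (8): P, Q, R, S, T, U, V, W
  1-simplices (11): PQ, PT, PU, QR, RS, RU, RW, TU, TW, UW, VW
  2-simplices (3): PTU, RUW, TUW

so the chain groups are C_0 ≅ Z^8, C_1 ≅ Z^11, C_2 ≅ Z^3.

∂_1: C_1 → C_0 is given by ∂[p,q] = [q] − [p].
As a 8×11 matrix over Z this has rank 7, with invariant factors (1,1,1,1,1,1,1).

The boundary map ∂_2: C_2 → C_1 sends each 2-simplex [p,q,r] to [q,r] − [p,r] + [p,q]. For instance
  ∂RUW = UW − RW + RU,
  ∂TUW = UW − TW + TU.
This gives a 11×3 integer matrix of rank 3; reducing to Smith normal form yields diagonal entries (1,1,1).

Computing H_k = (kernel of ∂_k) / (image of ∂_{k+1}):

  H_0: rank C_0 − rank ∂_1 = 8 − 7 = 1, and the invariant factors of ∂_1 are all 1, so H_0 ≅ Z.
  H_1: rank ker ∂_1 − rank ∂_2 = (11 − 7) − 3 = 1, and the invariant factors of ∂_2 are all 1, so H_1 ≅ Z.
  H_2: rank ker ∂_2 − rank ∂_3 = (3 − 3) − 0 = 0, and there is no ∂_3, so H_2 ≅ 0.

As a check, the Euler characteristic is 8 − 11 + 3 = 0, which agrees with 1 − 1 + 0 = 0.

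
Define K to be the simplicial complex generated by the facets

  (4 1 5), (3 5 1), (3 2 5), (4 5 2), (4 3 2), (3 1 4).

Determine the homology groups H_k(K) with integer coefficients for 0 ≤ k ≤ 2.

H_0 = Z,  H_1 = 0,  H_2 = Z.

We work with the vertex ordering 1 < 2 < 3 < 4 < 5. The simplices of K, each written with vertices in increasing order, are:

  0-simplices (5): [1], [2], [3], [4], [5]
  1-simplices (9): [1,3], [1,4], [1,5], [2,3], [2,4], [2,5], [3,4], [3,5], [4,5]
  2-simplices (6): [1,3,4], [1,3,5], [1,4,5], [2,3,4], [2,3,5], [2,4,5]

giving chain groups C_0 ≅ Z^5, C_1 ≅ Z^9, C_2 ≅ Z^6.

∂_1: C_1 → C_0 maps an edge to its endpoints' difference, ∂[p,q] = q − p.
The 5×9 boundary matrix has rank 4 and Smith normal form diag(1,1,1,1).

Boundary ∂_2: C_2 → C_1 acts by ∂[p,q,r] = [q,r] − [p,r] + [p,q]. For instance
  ∂[1,3,5] = [3,5] − [1,5] + [1,3],
  ∂[2,4,5] = [4,5] − [2,5] + [2,4].
The 9×6 boundary matrix has rank 5 and Smith normal form diag(1,1,1,1,1).

Computing H_k = (kernel of ∂_k) / (image of ∂_{k+1}):

  H_0: rank C_0 − rank ∂_1 = 5 − 4 = 1, and the invariant factors of ∂_1 are all 1, so H_0 ≅ Z.
  H_1: rank ker ∂_1 − rank ∂_2 = (9 − 4) − 5 = 0, and the invariant factors of ∂_2 are all 1, so H_1 ≅ 0.
  H_2: rank ker ∂_2 − rank ∂_3 = (6 − 5) − 0 = 1, and there is no ∂_3, so H_2 ≅ Z.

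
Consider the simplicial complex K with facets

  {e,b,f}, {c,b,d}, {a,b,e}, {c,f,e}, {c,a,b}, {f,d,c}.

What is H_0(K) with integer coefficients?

H_0 ≅ Z.

Fix the vertex order a < b < c < d < e < f and write every simplex with vertices in increasing order. Then dim K = 2 and the simplices of K are:

  0-simplices (6): a, b, c, d, e, f
  1-simplices (12): ab, ac, ae, bc, bd, be, bf, cd, ce, cf, df, ef
  2-simplices (6): abc, abe, bcd, bef, cdf, cef

giving chain groups C_0 ≅ Z^6, C_1 ≅ Z^12, C_2 ≅ Z^6.

∂_1: C_1 → C_0 maps an edge to its endpoints' difference, ∂[p,q] = q − p. For instance
  ∂bc = c − b.
The 6×12 boundary matrix has rank 5 and Smith normal form diag(1,1,1,1,1).

Boundary ∂_2: C_2 → C_1 maps a triangle to the signed sum of its edges. For instance
  ∂abc = bc − ac + ab,
  ∂bef = ef − bf + be.
The 12×6 boundary matrix has rank 6 and Smith normal form diag(1,1,1,1,1,1).

Reading off H_k = ker ∂_k / im ∂_{k+1}:

  H_0: rank C_0 − rank ∂_1 = 6 − 5 = 1, and the invariant factors of ∂_1 are all 1, so H_0 = Z.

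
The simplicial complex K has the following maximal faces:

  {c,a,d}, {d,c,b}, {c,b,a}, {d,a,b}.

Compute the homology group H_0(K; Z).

H_0 = Z.

Take the total order a < b < c < d on the vertex set. Then K (dimension 2) consists of the simplices:

  0-simplices (4): a, b, c, d
  1-simplices (6): ab, ac, ad, bc, bd, cd
  2-simplices (4): abc, abd, acd, bcd

Hence C_0 ≅ Z^4, C_1 ≅ Z^6, C_2 ≅ Z^4.

Boundary ∂_1: C_1 → C_0 sends each edge [p,q] (with p < q) to q − p. For instance
  ∂ac = c − a.
As a 4×6 matrix over Z this has rank 3, with invariant factors (1,1,1).

The boundary map ∂_2: C_2 → C_1 maps a triangle to the signed sum of its edges. For instance
  ∂bcd = cd − bd + bc,
  ∂acd = cd − ad + ac.
As a 6×4 matrix over Z this has rank 3, with invariant factors (1,1,1).

From H_k ≅ ker(∂_k) / im(∂_{k+1}) we obtain:

  H_0: rank C_0 − rank ∂_1 = 4 − 3 = 1, and the invariant factors of ∂_1 are all 1, so H_0 = Z.

(K is a triangulation of the 2-sphere S^2.)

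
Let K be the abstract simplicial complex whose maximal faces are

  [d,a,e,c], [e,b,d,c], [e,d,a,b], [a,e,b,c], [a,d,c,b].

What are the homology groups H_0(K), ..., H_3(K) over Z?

H_0 ≅ Z,  H_1 = 0,  H_2 = 0,  H_3 ≅ Z.

K has 5 vertices, 10 edges, 10 triangles, 5 3-simplices.
rank ∂_0 = 0, rank ∂_1 = 4 ⇒ b_0 = 5 − 0 − 4 = 1; all invariant factors of ∂_1 are 1 so no torsion. So H_0 = Z.
rank ∂_1 = 4, rank ∂_2 = 6 ⇒ b_1 = 10 − 4 − 6 = 0; all invariant factors of ∂_2 are 1 so no torsion. So H_1 = 0.
rank ∂_2 = 6, rank ∂_3 = 4 ⇒ b_2 = 10 − 6 − 4 = 0; all invariant factors of ∂_3 are 1 so no torsion. So H_2 = 0.
rank ∂_3 = 4, rank ∂_4 = 0 ⇒ b_3 = 5 − 4 − 0 = 1. So H_3 = Z.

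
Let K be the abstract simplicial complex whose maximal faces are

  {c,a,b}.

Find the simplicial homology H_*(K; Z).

H_0 = Z,  H_1 = 0,  H_2 = 0.

K has 3 vertices, 3 edges, 1 triangle.
rank ∂_0 = 0, rank ∂_1 = 2 ⇒ b_0 = 3 − 0 − 2 = 1; all invariant factors of ∂_1 are 1 so no torsion. So H_0 ≅ Z.
rank ∂_1 = 2, rank ∂_2 = 1 ⇒ b_1 = 3 − 2 − 1 = 0; all invariant factors of ∂_2 are 1 so no torsion. So H_1 ≅ 0.
rank ∂_2 = 1, rank ∂_3 = 0 ⇒ b_2 = 1 − 1 − 0 = 0. So H_2 ≅ 0.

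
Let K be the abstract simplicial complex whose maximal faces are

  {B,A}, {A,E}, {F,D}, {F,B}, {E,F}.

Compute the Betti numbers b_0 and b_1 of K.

Fix the vertex order A < B < D < E < F and write every simplex with vertices in increasing order. Then dim K = 1 and the simplices of K are:

  0-simplices (5): A, B, D, E, F
  1-simplices (5): AB, AE, BF, DF, EF

Hence C_0 ≅ Z^5, C_1 ≅ Z^5.

∂_1: C_1 → C_0 is given by ∂[p,q] = [q] − [p].
The 5×5 boundary matrix has rank 4 and Smith normal form diag(1,1,1,1).

Now H_k = ker ∂_k / im ∂_{k+1}, so:

  H_0: rank C_0 − rank ∂_1 = 5 − 4 = 1, and the invariant factors of ∂_1 are all 1, so H_0 = Z.
  H_1: rank ker ∂_1 − rank ∂_2 = (5 − 4) − 0 = 1, and there is no ∂_2, so H_1 = Z.

Hence the Betti numbers are b_0 = 1, b_1 = 1.

b_0 = 1, b_1 = 1.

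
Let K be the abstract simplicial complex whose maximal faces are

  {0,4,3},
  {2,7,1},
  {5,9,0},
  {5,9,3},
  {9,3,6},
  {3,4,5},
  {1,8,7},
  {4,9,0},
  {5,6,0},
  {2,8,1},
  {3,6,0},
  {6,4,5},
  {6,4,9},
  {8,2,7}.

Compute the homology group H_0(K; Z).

Order the vertices as 0 < 1 < 2 < 3 < 4 < 5 < 6 < 7 < 8 < 9. Listing each simplex with vertices in this order, K has dimension 2 with simplices:

  0-simplices (10): [0], [1], [2], [3], [4], [5], [6], [7], [8], [9]
  1-simplices (21): [0,3], [0,4], [0,5], [0,6], [0,9], [1,2], [1,7], [1,8], [2,7], [2,8], [3,4], [3,5], [3,6], [3,9], [4,5], [4,6], [4,9], [5,6], [5,9], [6,9], [7,8]
  2-simplices (14): [0,3,4], [0,3,6], [0,4,9], [0,5,6], [0,5,9], [1,2,7], [1,2,8], [1,7,8], [2,7,8], [3,4,5], [3,5,9], [3,6,9], [4,5,6], [4,6,9]

so the chain groups are C_0 ≅ Z^10, C_1 ≅ Z^21, C_2 ≅ Z^14.

∂_1: C_1 → C_0 is given by ∂[p,q] = [q] − [p].
The resulting 10×21 matrix has rank 8, and its Smith normal form has invariant factors (1,1,1,1,1,1,1,1).

Boundary ∂_2: C_2 → C_1 maps a triangle to the signed sum of its edges. For instance
  ∂[0,5,9] = [5,9] − [0,9] + [0,5],
  ∂[0,4,9] = [4,9] − [0,9] + [0,4].
This gives a 21×14 integer matrix of rank 13; reducing to Smith normal form yields diagonal entries (1,1,1,1,1,1,1,1,1,1,1,1,2).

Reading off H_k = ker ∂_k / im ∂_{k+1}:

  H_0: rank C_0 − rank ∂_1 = 10 − 8 = 2, and the invariant factors of ∂_1 are all 1, so H_0 ≅ Z^2.

H_0 = Z^2.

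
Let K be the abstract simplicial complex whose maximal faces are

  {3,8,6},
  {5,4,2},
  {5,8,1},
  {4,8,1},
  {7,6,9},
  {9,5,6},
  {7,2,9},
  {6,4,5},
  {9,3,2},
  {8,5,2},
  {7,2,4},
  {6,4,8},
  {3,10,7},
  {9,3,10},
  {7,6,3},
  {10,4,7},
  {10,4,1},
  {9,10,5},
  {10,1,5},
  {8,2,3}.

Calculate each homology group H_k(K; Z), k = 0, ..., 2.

H_0 = Z,  H_1 = Z ⊕ Z/2Z,  H_2 = 0.

Take the total order 1 < 2 < 3 < 4 < 5 < 6 < 7 < 8 < 9 < 10 on the vertex set. Then K (dimension 2) consists of the simplices:

  0-simplices (10): [1], [2], [3], [4], [5], [6], [7], [8], [9], [10]
  1-simplices (30): (30 of them)
  2-simplices (20): (20 of them)

giving chain groups C_0 ≅ Z^10, C_1 ≅ Z^30, C_2 ≅ Z^20.

Boundary ∂_1: C_1 → C_0 sends each edge [p,q] (with p < q) to q − p. For instance
  ∂[3,6] = [6] − [3].
As a 10×30 matrix over Z this has rank 9, with invariant factors (1,1,1,1,1,1,1,1,1).

Boundary ∂_2: C_2 → C_1 acts by ∂[p,q,r] = [q,r] − [p,r] + [p,q]. For instance
  ∂[5,9,10] = [9,10] − [5,10] + [5,9],
  ∂[2,4,7] = [4,7] − [2,7] + [2,4].
This gives a 30×20 integer matrix of rank 20; reducing to Smith normal form yields diagonal entries (1,1,1,1,1,1,1,1,1,1,1,1,1,1,1,1,1,1,1,2).

From H_k ≅ ker(∂_k) / im(∂_{k+1}) we obtain:

  H_0: rank C_0 − rank ∂_1 = 10 − 9 = 1, and the invariant factors of ∂_1 are all 1, so H_0 = Z.
  H_1: rank ker ∂_1 − rank ∂_2 = (30 − 9) − 20 = 1, and ∂_2 has invariant factor 2 > 1, so H_1 = Z ⊕ Z/2Z.
  H_2: rank ker ∂_2 − rank ∂_3 = (20 − 20) − 0 = 0, and there is no ∂_3, so H_2 = 0.

As a check, the Euler characteristic is 10 − 30 + 20 = 0, which agrees with 1 − 1 + 0 = 0.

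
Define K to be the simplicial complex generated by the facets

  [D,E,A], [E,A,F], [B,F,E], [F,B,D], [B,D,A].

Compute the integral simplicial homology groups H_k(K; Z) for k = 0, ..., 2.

We work with the vertex ordering A < B < D < E < F. The simplices of K, each written with vertices in increasing order, are:

  0-simplices (5): A, B, D, E, F
  1-simplices (10): AB, AD, AE, AF, BD, BE, BF, DE, DF, EF
  2-simplices (5): ABD, ADE, AEF, BDF, BEF

Hence C_0 ≅ Z^5, C_1 ≅ Z^10, C_2 ≅ Z^5.

The boundary map ∂_1: C_1 → C_0 maps an edge to its endpoints' difference, ∂[p,q] = q − p. For instance
  ∂EF = F − E.
As a 5×10 matrix over Z this has rank 4, with invariant factors (1,1,1,1).

∂_2: C_2 → C_1 sends each 2-simplex [p,q,r] to [q,r] − [p,r] + [p,q]. For instance
  ∂ADE = DE − AE + AD,
  ∂ABD = BD − AD + AB.
The resulting 10×5 matrix has rank 5, and its Smith normal form has invariant factors (1,1,1,1,1).

Now H_k = ker ∂_k / im ∂_{k+1}, so:

  H_0: rank C_0 − rank ∂_1 = 5 − 4 = 1, and the invariant factors of ∂_1 are all 1, so H_0 ≅ Z.
  H_1: rank ker ∂_1 − rank ∂_2 = (10 − 4) − 5 = 1, and the invariant factors of ∂_2 are all 1, so H_1 ≅ Z.
  H_2: rank ker ∂_2 − rank ∂_3 = (5 − 5) − 0 = 0, and there is no ∂_3, so H_2 ≅ 0.

H_0 = Z,  H_1 = Z,  H_2 = 0.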